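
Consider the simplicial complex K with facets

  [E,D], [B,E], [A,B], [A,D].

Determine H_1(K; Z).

K has 4 vertices, 4 edges.
rank ∂_1 = 3, rank ∂_2 = 0 ⇒ b_1 = 4 − 3 − 0 = 1. So H_1 = Z.

H_1 = Z.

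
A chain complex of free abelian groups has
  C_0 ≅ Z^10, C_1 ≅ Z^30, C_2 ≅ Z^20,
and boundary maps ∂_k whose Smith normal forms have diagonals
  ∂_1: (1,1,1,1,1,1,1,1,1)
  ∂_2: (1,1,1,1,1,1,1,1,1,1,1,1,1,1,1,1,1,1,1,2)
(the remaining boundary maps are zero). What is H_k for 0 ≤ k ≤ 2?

H_0: b_0 = 10 − 0 − 9 = 1; torsion from ∂_1 factors > 1: none. So H_0 = Z.
H_1: b_1 = 30 − 9 − 20 = 1; torsion from ∂_2 factors > 1: [2]. So H_1 = Z ⊕ Z/2.
H_2: b_2 = 20 − 20 − 0 = 0; torsion from ∂_3 factors > 1: none. So H_2 = 0.

H_0 = Z,  H_1 = Z ⊕ Z/2,  H_2 = 0.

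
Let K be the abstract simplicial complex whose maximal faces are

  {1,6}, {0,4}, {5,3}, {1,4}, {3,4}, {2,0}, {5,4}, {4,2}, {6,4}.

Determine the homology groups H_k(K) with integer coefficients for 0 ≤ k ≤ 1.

H_0 ≅ Z,  H_1 ≅ Z^3.

We work with the vertex ordering 0 < 1 < 2 < 3 < 4 < 5 < 6. The simplices of K, each written with vertices in increasing order, are:

  0-simplices (7): [0], [1], [2], [3], [4], [5], [6]
  1-simplices (9): [0,2], [0,4], [1,4], [1,6], [2,4], [3,4], [3,5], [4,5], [4,6]

Hence C_0 ≅ Z^7, C_1 ≅ Z^9.

Boundary ∂_1: C_1 → C_0 sends each edge [p,q] (with p < q) to q − p.
The resulting 7×9 matrix has rank 6, and its Smith normal form has invariant factors (1,1,1,1,1,1).

From H_k ≅ ker(∂_k) / im(∂_{k+1}) we obtain:

  H_0: rank C_0 − rank ∂_1 = 7 − 6 = 1, and the invariant factors of ∂_1 are all 1, so H_0 ≅ Z.
  H_1: rank ker ∂_1 − rank ∂_2 = (9 − 6) − 0 = 3, and there is no ∂_2, so H_1 ≅ Z^3.

(K is a triangulation of a wedge of 3 circles.)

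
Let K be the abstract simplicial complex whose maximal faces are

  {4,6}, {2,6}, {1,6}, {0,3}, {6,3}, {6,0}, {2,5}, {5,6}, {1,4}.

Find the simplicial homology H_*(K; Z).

Order the vertices as 0 < 1 < 2 < 3 < 4 < 5 < 6. Listing each simplex with vertices in this order, K has dimension 1 with simplices:

  0-simplices (7): [0], [1], [2], [3], [4], [5], [6]
  1-simplices (9): [0,3], [0,6], [1,4], [1,6], [2,5], [2,6], [3,6], [4,6], [5,6]

Hence C_0 ≅ Z^7, C_1 ≅ Z^9.

Boundary ∂_1: C_1 → C_0 sends each edge [p,q] (with p < q) to q − p. For instance
  ∂[3,6] = [6] − [3].
The 7×9 boundary matrix has rank 6 and Smith normal form diag(1,1,1,1,1,1).

Computing H_k = (kernel of ∂_k) / (image of ∂_{k+1}):

  H_0: rank C_0 − rank ∂_1 = 7 − 6 = 1, and the invariant factors of ∂_1 are all 1, so H_0 = Z.
  H_1: rank ker ∂_1 − rank ∂_2 = (9 − 6) − 0 = 3, and there is no ∂_2, so H_1 = Z^3.

As a check, the Euler characteristic is 7 − 9 = -2, which agrees with 1 − 3 = -2.

H_0 ≅ Z,  H_1 ≅ Z^3.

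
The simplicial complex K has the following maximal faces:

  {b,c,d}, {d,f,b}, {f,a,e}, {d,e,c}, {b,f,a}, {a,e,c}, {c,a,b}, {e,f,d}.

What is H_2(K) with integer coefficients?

H_2 = Z.

K has 6 vertices, 12 edges, 8 triangles.
rank ∂_2 = 7, rank ∂_3 = 0 ⇒ b_2 = 8 − 7 − 0 = 1. So H_2 = Z.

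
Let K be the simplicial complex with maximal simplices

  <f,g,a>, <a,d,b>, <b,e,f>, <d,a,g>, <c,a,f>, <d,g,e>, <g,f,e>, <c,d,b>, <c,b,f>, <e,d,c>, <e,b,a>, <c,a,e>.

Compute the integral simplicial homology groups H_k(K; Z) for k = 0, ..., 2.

H_0 = Z,  H_1 = Z/2,  H_2 = 0.

Take the total order a < b < c < d < e < f < g on the vertex set. Then K (dimension 2) consists of the simplices:

  0-simplices (7): a, b, c, d, e, f, g
  1-simplices (18): ab, ac, ad, ae, af, ag, bc, bd, be, bf, cd, ce, cf, de, dg, ef, eg, fg
  2-simplices (12): abd, abe, ace, acf, adg, afg, bcd, bcf, bef, cde, deg, efg

so the chain groups are C_0 ≅ Z^7, C_1 ≅ Z^18, C_2 ≅ Z^12.

Boundary ∂_1: C_1 → C_0 maps an edge to its endpoints' difference, ∂[p,q] = q − p.
The 7×18 boundary matrix has rank 6 and Smith normal form diag(1,1,1,1,1,1).

∂_2: C_2 → C_1 acts by ∂[p,q,r] = [q,r] − [p,r] + [p,q]. For instance
  ∂bef = ef − bf + be,
  ∂abd = bd − ad + ab.
As a 18×12 matrix over Z this has rank 12, with invariant factors (1,1,1,1,1,1,1,1,1,1,1,2).

From H_k ≅ ker(∂_k) / im(∂_{k+1}) we obtain:

  H_0: rank C_0 − rank ∂_1 = 7 − 6 = 1, and the invariant factors of ∂_1 are all 1, so H_0 ≅ Z.
  H_1: rank ker ∂_1 − rank ∂_2 = (18 − 6) − 12 = 0, and ∂_2 has invariant factor 2 > 1, so H_1 ≅ Z/2.
  H_2: rank ker ∂_2 − rank ∂_3 = (12 − 12) − 0 = 0, and there is no ∂_3, so H_2 ≅ 0.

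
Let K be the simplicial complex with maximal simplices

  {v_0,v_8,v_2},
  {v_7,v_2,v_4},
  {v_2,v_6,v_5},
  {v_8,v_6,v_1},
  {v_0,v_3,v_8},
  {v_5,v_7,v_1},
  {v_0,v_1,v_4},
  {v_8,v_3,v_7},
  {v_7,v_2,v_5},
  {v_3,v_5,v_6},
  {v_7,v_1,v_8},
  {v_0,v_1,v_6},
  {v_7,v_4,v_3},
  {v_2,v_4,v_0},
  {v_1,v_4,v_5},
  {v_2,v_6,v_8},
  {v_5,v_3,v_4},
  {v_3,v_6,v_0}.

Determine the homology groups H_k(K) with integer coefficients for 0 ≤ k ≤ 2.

K has 9 vertices, 27 edges, 18 triangles.
rank ∂_0 = 0, rank ∂_1 = 8 ⇒ b_0 = 9 − 0 − 8 = 1; all invariant factors of ∂_1 are 1 so no torsion. So H_0 = Z.
rank ∂_1 = 8, rank ∂_2 = 18 ⇒ b_1 = 27 − 8 − 18 = 1; ∂_2 has invariant factor(s) [2] giving torsion. So H_1 = Z ⊕ Z/2.
rank ∂_2 = 18, rank ∂_3 = 0 ⇒ b_2 = 18 − 18 − 0 = 0. So H_2 = 0.

H_0 ≅ Z,  H_1 ≅ Z ⊕ Z/2,  H_2 = 0.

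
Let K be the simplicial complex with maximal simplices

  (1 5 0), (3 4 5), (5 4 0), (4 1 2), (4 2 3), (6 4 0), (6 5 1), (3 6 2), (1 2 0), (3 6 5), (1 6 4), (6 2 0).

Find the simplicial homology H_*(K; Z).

Order the vertices as 0 < 1 < 2 < 3 < 4 < 5 < 6. Listing each simplex with vertices in this order, K has dimension 2 with simplices:

  0-simplices (7): [0], [1], [2], [3], [4], [5], [6]
  1-simplices (18): [0,1], [0,2], [0,4], [0,5], [0,6], [1,2], [1,4], [1,5], [1,6], [2,3], [2,4], [2,6], [3,4], [3,5], [3,6], [4,5], [4,6], [5,6]
  2-simplices (12): [0,1,2], [0,1,5], [0,2,6], [0,4,5], [0,4,6], [1,2,4], [1,4,6], [1,5,6], [2,3,4], [2,3,6], [3,4,5], [3,5,6]

so the chain groups are C_0 ≅ Z^7, C_1 ≅ Z^18, C_2 ≅ Z^12.

Boundary ∂_1: C_1 → C_0 sends each edge [p,q] (with p < q) to q − p.
The resulting 7×18 matrix has rank 6, and its Smith normal form has invariant factors (1,1,1,1,1,1).

Boundary ∂_2: C_2 → C_1 acts by ∂[p,q,r] = [q,r] − [p,r] + [p,q]. For instance
  ∂[2,3,4] = [3,4] − [2,4] + [2,3],
  ∂[2,3,6] = [3,6] − [2,6] + [2,3].
The 18×12 boundary matrix has rank 12 and Smith normal form diag(1,1,1,1,1,1,1,1,1,1,1,2).

From H_k ≅ ker(∂_k) / im(∂_{k+1}) we obtain:

  H_0: rank C_0 − rank ∂_1 = 7 − 6 = 1, and the invariant factors of ∂_1 are all 1, so H_0 ≅ Z.
  H_1: rank ker ∂_1 − rank ∂_2 = (18 − 6) − 12 = 0, and ∂_2 has invariant factor 2 > 1, so H_1 ≅ Z_2.
  H_2: rank ker ∂_2 − rank ∂_3 = (12 − 12) − 0 = 0, and there is no ∂_3, so H_2 ≅ 0.

H_0 = Z,  H_1 = Z_2,  H_2 = 0.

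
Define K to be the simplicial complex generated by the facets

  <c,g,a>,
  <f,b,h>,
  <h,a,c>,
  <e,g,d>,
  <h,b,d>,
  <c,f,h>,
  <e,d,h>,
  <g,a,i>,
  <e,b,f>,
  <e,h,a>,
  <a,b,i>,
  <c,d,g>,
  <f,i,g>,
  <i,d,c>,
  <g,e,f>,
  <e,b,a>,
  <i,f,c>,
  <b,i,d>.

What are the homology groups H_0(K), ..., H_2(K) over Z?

Order the vertices as a < b < c < d < e < f < g < h < i. Listing each simplex with vertices in this order, K has dimension 2 with simplices:

  0-simplices (9): a, b, c, d, e, f, g, h, i
  1-simplices (27): ab, ac, ae, ag, ah, ai, bd, be, bf, bh, bi, cd, cf, cg, ch, ci, de, dg, dh, di, ef, eg, eh, fg, fh, fi, gi
  2-simplices (18): abe, abi, acg, ach, aeh, agi, bdh, bdi, bef, bfh, cdg, cdi, cfh, cfi, deg, deh, efg, fgi

Hence C_0 ≅ Z^9, C_1 ≅ Z^27, C_2 ≅ Z^18.

∂_1: C_1 → C_0 maps an edge to its endpoints' difference, ∂[p,q] = q − p.
The 9×27 boundary matrix has rank 8 and Smith normal form diag(1,1,1,1,1,1,1,1).

∂_2: C_2 → C_1 maps a triangle to the signed sum of its edges. For instance
  ∂cdg = dg − cg + cd,
  ∂abe = be − ae + ab.
The resulting 27×18 matrix has rank 18, and its Smith normal form has invariant factors (1,1,1,1,1,1,1,1,1,1,1,1,1,1,1,1,1,2).

Now H_k = ker ∂_k / im ∂_{k+1}, so:

  H_0: rank C_0 − rank ∂_1 = 9 − 8 = 1, and the invariant factors of ∂_1 are all 1, so H_0 ≅ Z.
  H_1: rank ker ∂_1 − rank ∂_2 = (27 − 8) − 18 = 1, and ∂_2 has invariant factor 2 > 1, so H_1 ≅ Z ⊕ Z/2.
  H_2: rank ker ∂_2 − rank ∂_3 = (18 − 18) − 0 = 0, and there is no ∂_3, so H_2 ≅ 0.

(K is a triangulation of the Klein bottle.)

H_0 ≅ Z,  H_1 ≅ Z ⊕ Z/2,  H_2 = 0.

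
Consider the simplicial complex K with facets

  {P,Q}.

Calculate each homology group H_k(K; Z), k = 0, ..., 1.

H_0 ≅ Z,  H_1 = 0.

We work with the vertex ordering P < Q. The simplices of K, each written with vertices in increasing order, are:

  0-simplices (2): P, Q
  1-simplices (1): PQ

Hence C_0 ≅ Z^2, C_1 ≅ Z^1.

Boundary ∂_1: C_1 → C_0 sends each edge [p,q] (with p < q) to q − p. For instance
  ∂PQ = Q − P.
The resulting 2×1 matrix has rank 1, and its Smith normal form has invariant factors (1).

Now H_k = ker ∂_k / im ∂_{k+1}, so:

  H_0: rank C_0 − rank ∂_1 = 2 − 1 = 1, and the invariant factors of ∂_1 are all 1, so H_0 = Z.
  H_1: rank ker ∂_1 − rank ∂_2 = (1 − 1) − 0 = 0, and there is no ∂_2, so H_1 = 0.

As a check, the Euler characteristic is 2 − 1 = 1, which agrees with 1 − 0 = 1.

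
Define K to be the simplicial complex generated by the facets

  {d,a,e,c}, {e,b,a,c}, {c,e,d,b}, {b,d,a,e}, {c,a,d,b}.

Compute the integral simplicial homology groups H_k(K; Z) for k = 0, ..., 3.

K has 5 vertices, 10 edges, 10 triangles, 5 3-simplices.
rank ∂_0 = 0, rank ∂_1 = 4 ⇒ b_0 = 5 − 0 − 4 = 1; all invariant factors of ∂_1 are 1 so no torsion. So H_0 ≅ Z.
rank ∂_1 = 4, rank ∂_2 = 6 ⇒ b_1 = 10 − 4 − 6 = 0; all invariant factors of ∂_2 are 1 so no torsion. So H_1 ≅ 0.
rank ∂_2 = 6, rank ∂_3 = 4 ⇒ b_2 = 10 − 6 − 4 = 0; all invariant factors of ∂_3 are 1 so no torsion. So H_2 ≅ 0.
rank ∂_3 = 4, rank ∂_4 = 0 ⇒ b_3 = 5 − 4 − 0 = 1. So H_3 ≅ Z.

H_0 ≅ Z,  H_1 = 0,  H_2 = 0,  H_3 ≅ Z.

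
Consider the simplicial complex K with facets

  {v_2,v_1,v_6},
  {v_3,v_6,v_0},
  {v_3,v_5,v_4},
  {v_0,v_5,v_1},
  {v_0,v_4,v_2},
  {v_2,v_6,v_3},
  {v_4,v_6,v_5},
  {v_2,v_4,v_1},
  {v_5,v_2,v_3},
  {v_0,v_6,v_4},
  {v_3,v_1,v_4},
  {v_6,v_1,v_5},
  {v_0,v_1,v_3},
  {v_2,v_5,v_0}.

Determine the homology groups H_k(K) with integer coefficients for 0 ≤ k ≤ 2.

H_0 ≅ Z,  H_1 ≅ Z^2,  H_2 ≅ Z.

Take the total order v_0 < v_1 < v_2 < v_3 < v_4 < v_5 < v_6 on the vertex set. Then K (dimension 2) consists of the simplices:

  0-simplices (7): [v_0], [v_1], [v_2], [v_3], [v_4], [v_5], [v_6]
  1-simplices (21): (21 of them)
  2-simplices (14): (14 of them)

Hence C_0 ≅ Z^7, C_1 ≅ Z^21, C_2 ≅ Z^14.

Boundary ∂_1: C_1 → C_0 is given by ∂[p,q] = [q] − [p].
As a 7×21 matrix over Z this has rank 6, with invariant factors (1,1,1,1,1,1).

∂_2: C_2 → C_1 sends each 2-simplex [p,q,r] to [q,r] − [p,r] + [p,q]. For instance
  ∂[v_0,v_1,v_5] = [v_1,v_5] − [v_0,v_5] + [v_0,v_1],
  ∂[v_0,v_3,v_6] = [v_3,v_6] − [v_0,v_6] + [v_0,v_3].
As a 21×14 matrix over Z this has rank 13, with invariant factors (1,1,1,1,1,1,1,1,1,1,1,1,1).

Computing H_k = (kernel of ∂_k) / (image of ∂_{k+1}):

  H_0: rank C_0 − rank ∂_1 = 7 − 6 = 1, and the invariant factors of ∂_1 are all 1, so H_0 = Z.
  H_1: rank ker ∂_1 − rank ∂_2 = (21 − 6) − 13 = 2, and the invariant factors of ∂_2 are all 1, so H_1 = Z^2.
  H_2: rank ker ∂_2 − rank ∂_3 = (14 − 13) − 0 = 1, and there is no ∂_3, so H_2 = Z.

(K is a triangulation of the torus T^2.)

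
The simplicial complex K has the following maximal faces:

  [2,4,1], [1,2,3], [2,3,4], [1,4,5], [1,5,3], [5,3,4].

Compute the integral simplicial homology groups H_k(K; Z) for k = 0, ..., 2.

H_0 ≅ Z,  H_1 = 0,  H_2 ≅ Z.

K has 5 vertices, 9 edges, 6 triangles.
rank ∂_0 = 0, rank ∂_1 = 4 ⇒ b_0 = 5 − 0 − 4 = 1; all invariant factors of ∂_1 are 1 so no torsion. So H_0 = Z.
rank ∂_1 = 4, rank ∂_2 = 5 ⇒ b_1 = 9 − 4 − 5 = 0; all invariant factors of ∂_2 are 1 so no torsion. So H_1 = 0.
rank ∂_2 = 5, rank ∂_3 = 0 ⇒ b_2 = 6 − 5 − 0 = 1. So H_2 = Z.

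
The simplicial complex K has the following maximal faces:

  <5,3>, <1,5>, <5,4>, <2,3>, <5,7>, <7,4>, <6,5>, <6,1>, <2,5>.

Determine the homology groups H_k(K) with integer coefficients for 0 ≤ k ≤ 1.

H_0 ≅ Z,  H_1 ≅ Z^3.

Fix the vertex order 1 < 2 < 3 < 4 < 5 < 6 < 7 and write every simplex with vertices in increasing order. Then dim K = 1 and the simplices of K are:

  0-simplices (7): [1], [2], [3], [4], [5], [6], [7]
  1-simplices (9): [1,5], [1,6], [2,3], [2,5], [3,5], [4,5], [4,7], [5,6], [5,7]

Hence C_0 ≅ Z^7, C_1 ≅ Z^9.

∂_1: C_1 → C_0 is given by ∂[p,q] = [q] − [p].
As a 7×9 matrix over Z this has rank 6, with invariant factors (1,1,1,1,1,1).

Computing H_k = (kernel of ∂_k) / (image of ∂_{k+1}):

  H_0: rank C_0 − rank ∂_1 = 7 − 6 = 1, and the invariant factors of ∂_1 are all 1, so H_0 ≅ Z.
  H_1: rank ker ∂_1 − rank ∂_2 = (9 − 6) − 0 = 3, and there is no ∂_2, so H_1 ≅ Z^3.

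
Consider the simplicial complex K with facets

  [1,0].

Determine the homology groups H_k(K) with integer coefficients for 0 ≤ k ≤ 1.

H_0 ≅ Z,  H_1 = 0.

We work with the vertex ordering 0 < 1. The simplices of K, each written with vertices in increasing order, are:

  0-simplices (2): [0], [1]
  1-simplices (1): [0,1]

Hence C_0 ≅ Z^2, C_1 ≅ Z^1.

∂_1: C_1 → C_0 sends each edge [p,q] (with p < q) to q − p. For instance
  ∂[0,1] = [1] − [0].
As a 2×1 matrix over Z this has rank 1, with invariant factors (1).

From H_k ≅ ker(∂_k) / im(∂_{k+1}) we obtain:

  H_0: rank C_0 − rank ∂_1 = 2 − 1 = 1, and the invariant factors of ∂_1 are all 1, so H_0 = Z.
  H_1: rank ker ∂_1 − rank ∂_2 = (1 − 1) − 0 = 0, and there is no ∂_2, so H_1 = 0.

(K is a triangulation of the 1-simplex.)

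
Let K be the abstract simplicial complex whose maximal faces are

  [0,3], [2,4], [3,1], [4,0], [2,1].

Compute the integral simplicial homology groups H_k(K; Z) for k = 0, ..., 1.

We work with the vertex ordering 0 < 1 < 2 < 3 < 4. The simplices of K, each written with vertices in increasing order, are:

  0-simplices (5): [0], [1], [2], [3], [4]
  1-simplices (5): [0,3], [0,4], [1,2], [1,3], [2,4]

so the chain groups are C_0 ≅ Z^5, C_1 ≅ Z^5.

∂_1: C_1 → C_0 maps an edge to its endpoints' difference, ∂[p,q] = q − p. For instance
  ∂[2,4] = [4] − [2].
This gives a 5×5 integer matrix of rank 4; reducing to Smith normal form yields diagonal entries (1,1,1,1).

From H_k ≅ ker(∂_k) / im(∂_{k+1}) we obtain:

  H_0: rank C_0 − rank ∂_1 = 5 − 4 = 1, and the invariant factors of ∂_1 are all 1, so H_0 = Z.
  H_1: rank ker ∂_1 − rank ∂_2 = (5 − 4) − 0 = 1, and there is no ∂_2, so H_1 = Z.

H_0 = Z,  H_1 = Z.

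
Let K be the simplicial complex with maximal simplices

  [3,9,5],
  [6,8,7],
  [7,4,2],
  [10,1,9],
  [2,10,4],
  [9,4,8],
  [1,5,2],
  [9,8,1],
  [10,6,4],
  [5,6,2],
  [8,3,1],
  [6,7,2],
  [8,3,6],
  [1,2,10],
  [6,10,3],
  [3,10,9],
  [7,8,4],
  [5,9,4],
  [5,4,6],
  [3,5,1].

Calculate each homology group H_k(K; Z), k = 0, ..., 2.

H_0 = Z,  H_1 = Z ⊕ Z_2,  H_2 = 0.

Take the total order 1 < 2 < 3 < 4 < 5 < 6 < 7 < 8 < 9 < 10 on the vertex set. Then K (dimension 2) consists of the simplices:

  0-simplices (10): [1], [2], [3], [4], [5], [6], [7], [8], [9], [10]
  1-simplices (30): (30 of them)
  2-simplices (20): (20 of them)

Hence C_0 ≅ Z^10, C_1 ≅ Z^30, C_2 ≅ Z^20.

∂_1: C_1 → C_0 is given by ∂[p,q] = [q] − [p].
This gives a 10×30 integer matrix of rank 9; reducing to Smith normal form yields diagonal entries (1,1,1,1,1,1,1,1,1).

∂_2: C_2 → C_1 maps a triangle to the signed sum of its edges. For instance
  ∂[3,9,10] = [9,10] − [3,10] + [3,9],
  ∂[2,4,7] = [4,7] − [2,7] + [2,4].
The resulting 30×20 matrix has rank 20, and its Smith normal form has invariant factors (1,1,1,1,1,1,1,1,1,1,1,1,1,1,1,1,1,1,1,2).

Now H_k = ker ∂_k / im ∂_{k+1}, so:

  H_0: rank C_0 − rank ∂_1 = 10 − 9 = 1, and the invariant factors of ∂_1 are all 1, so H_0 ≅ Z.
  H_1: rank ker ∂_1 − rank ∂_2 = (30 − 9) − 20 = 1, and ∂_2 has invariant factor 2 > 1, so H_1 ≅ Z ⊕ Z_2.
  H_2: rank ker ∂_2 − rank ∂_3 = (20 − 20) − 0 = 0, and there is no ∂_3, so H_2 ≅ 0.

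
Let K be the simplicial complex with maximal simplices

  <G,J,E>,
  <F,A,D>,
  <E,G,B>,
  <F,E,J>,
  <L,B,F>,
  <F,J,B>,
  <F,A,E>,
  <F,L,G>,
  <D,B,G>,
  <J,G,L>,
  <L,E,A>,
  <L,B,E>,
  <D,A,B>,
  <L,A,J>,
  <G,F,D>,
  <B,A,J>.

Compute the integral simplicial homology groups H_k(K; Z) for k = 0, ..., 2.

H_0 = Z,  H_1 = Z^2,  H_2 = Z.

We work with the vertex ordering A < B < D < E < F < G < J < L. The simplices of K, each written with vertices in increasing order, are:

  0-simplices (8): A, B, D, E, F, G, J, L
  1-simplices (24): AB, AD, AE, AF, AJ, AL, BD, BE, BF, BG, BJ, BL, DF, DG, EF, EG, EJ, EL, FG, FJ, FL, GJ, GL, JL
  2-simplices (16): ABD, ABJ, ADF, AEF, AEL, AJL, BDG, BEG, BEL, BFJ, BFL, DFG, EFJ, EGJ, FGL, GJL

Hence C_0 ≅ Z^8, C_1 ≅ Z^24, C_2 ≅ Z^16.

∂_1: C_1 → C_0 maps an edge to its endpoints' difference, ∂[p,q] = q − p. For instance
  ∂DG = G − D.
This gives a 8×24 integer matrix of rank 7; reducing to Smith normal form yields diagonal entries (1,1,1,1,1,1,1).

The boundary map ∂_2: C_2 → C_1 acts by ∂[p,q,r] = [q,r] − [p,r] + [p,q]. For instance
  ∂AEL = EL − AL + AE,
  ∂GJL = JL − GL + GJ.
This gives a 24×16 integer matrix of rank 15; reducing to Smith normal form yields diagonal entries (1,1,1,1,1,1,1,1,1,1,1,1,1,1,1).

Computing H_k = (kernel of ∂_k) / (image of ∂_{k+1}):

  H_0: rank C_0 − rank ∂_1 = 8 − 7 = 1, and the invariant factors of ∂_1 are all 1, so H_0 = Z.
  H_1: rank ker ∂_1 − rank ∂_2 = (24 − 7) − 15 = 2, and the invariant factors of ∂_2 are all 1, so H_1 = Z^2.
  H_2: rank ker ∂_2 − rank ∂_3 = (16 − 15) − 0 = 1, and there is no ∂_3, so H_2 = Z.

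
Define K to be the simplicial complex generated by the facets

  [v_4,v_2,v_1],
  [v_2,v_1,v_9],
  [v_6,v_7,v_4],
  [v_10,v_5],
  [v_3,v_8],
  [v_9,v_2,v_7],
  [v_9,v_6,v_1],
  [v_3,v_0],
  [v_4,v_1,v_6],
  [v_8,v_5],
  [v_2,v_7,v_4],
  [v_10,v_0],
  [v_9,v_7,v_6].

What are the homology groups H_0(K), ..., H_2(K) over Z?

H_0 ≅ Z^2,  H_1 ≅ Z,  H_2 ≅ Z.

K has 11 vertices, 17 edges, 8 triangles.
rank ∂_0 = 0, rank ∂_1 = 9 ⇒ b_0 = 11 − 0 − 9 = 2; all invariant factors of ∂_1 are 1 so no torsion. So H_0 = Z^2.
rank ∂_1 = 9, rank ∂_2 = 7 ⇒ b_1 = 17 − 9 − 7 = 1; all invariant factors of ∂_2 are 1 so no torsion. So H_1 = Z.
rank ∂_2 = 7, rank ∂_3 = 0 ⇒ b_2 = 8 − 7 − 0 = 1. So H_2 = Z.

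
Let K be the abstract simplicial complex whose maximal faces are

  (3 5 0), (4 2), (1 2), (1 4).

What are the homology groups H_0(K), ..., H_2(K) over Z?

Order the vertices as 0 < 1 < 2 < 3 < 4 < 5. Listing each simplex with vertices in this order, K has dimension 2 with simplices:

  0-simplices (6): [0], [1], [2], [3], [4], [5]
  1-simplices (6): [0,3], [0,5], [1,2], [1,4], [2,4], [3,5]
  2-simplices (1): [0,3,5]

giving chain groups C_0 ≅ Z^6, C_1 ≅ Z^6, C_2 ≅ Z^1.

∂_1: C_1 → C_0 sends each edge [p,q] (with p < q) to q − p.
The 6×6 boundary matrix has rank 4 and Smith normal form diag(1,1,1,1).

Boundary ∂_2: C_2 → C_1 acts by ∂[p,q,r] = [q,r] − [p,r] + [p,q]. For instance
  ∂[0,3,5] = [3,5] − [0,5] + [0,3].
The resulting 6×1 matrix has rank 1, and its Smith normal form has invariant factors (1).

Reading off H_k = ker ∂_k / im ∂_{k+1}:

  H_0: rank C_0 − rank ∂_1 = 6 − 4 = 2, and the invariant factors of ∂_1 are all 1, so H_0 ≅ Z^2.
  H_1: rank ker ∂_1 − rank ∂_2 = (6 − 4) − 1 = 1, and the invariant factors of ∂_2 are all 1, so H_1 ≅ Z.
  H_2: rank ker ∂_2 − rank ∂_3 = (1 − 1) − 0 = 0, and there is no ∂_3, so H_2 ≅ 0.

(K is a triangulation of the disjoint union of the 2-simplex and the circle S^1.)

H_0 = Z^2,  H_1 = Z,  H_2 = 0.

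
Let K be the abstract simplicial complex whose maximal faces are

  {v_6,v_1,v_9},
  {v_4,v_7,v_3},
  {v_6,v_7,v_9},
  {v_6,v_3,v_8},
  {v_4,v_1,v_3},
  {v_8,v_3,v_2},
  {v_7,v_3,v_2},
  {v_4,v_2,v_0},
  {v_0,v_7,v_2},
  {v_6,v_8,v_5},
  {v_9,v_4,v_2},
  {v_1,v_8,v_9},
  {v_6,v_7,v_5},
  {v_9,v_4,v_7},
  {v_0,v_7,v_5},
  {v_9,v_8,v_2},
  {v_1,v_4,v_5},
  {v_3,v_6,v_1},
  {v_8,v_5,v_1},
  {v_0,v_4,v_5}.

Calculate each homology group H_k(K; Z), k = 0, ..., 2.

H_0 ≅ Z,  H_1 ≅ Z ⊕ Z/2,  H_2 = 0.

K has 10 vertices, 30 edges, 20 triangles.
rank ∂_0 = 0, rank ∂_1 = 9 ⇒ b_0 = 10 − 0 − 9 = 1; all invariant factors of ∂_1 are 1 so no torsion. So H_0 = Z.
rank ∂_1 = 9, rank ∂_2 = 20 ⇒ b_1 = 30 − 9 − 20 = 1; ∂_2 has invariant factor(s) [2] giving torsion. So H_1 = Z ⊕ Z/2.
rank ∂_2 = 20, rank ∂_3 = 0 ⇒ b_2 = 20 − 20 − 0 = 0. So H_2 = 0.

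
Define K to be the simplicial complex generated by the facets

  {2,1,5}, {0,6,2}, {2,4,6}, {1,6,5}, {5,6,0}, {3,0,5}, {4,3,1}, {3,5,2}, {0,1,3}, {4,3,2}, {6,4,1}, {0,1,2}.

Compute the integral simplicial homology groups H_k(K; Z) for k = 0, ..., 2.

H_0 ≅ Z,  H_1 ≅ Z/2Z,  H_2 = 0.

Take the total order 0 < 1 < 2 < 3 < 4 < 5 < 6 on the vertex set. Then K (dimension 2) consists of the simplices:

  0-simplices (7): [0], [1], [2], [3], [4], [5], [6]
  1-simplices (18): [0,1], [0,2], [0,3], [0,5], [0,6], [1,2], [1,3], [1,4], [1,5], [1,6], [2,3], [2,4], [2,5], [2,6], [3,4], [3,5], [4,6], [5,6]
  2-simplices (12): [0,1,2], [0,1,3], [0,2,6], [0,3,5], [0,5,6], [1,2,5], [1,3,4], [1,4,6], [1,5,6], [2,3,4], [2,3,5], [2,4,6]

so the chain groups are C_0 ≅ Z^7, C_1 ≅ Z^18, C_2 ≅ Z^12.

∂_1: C_1 → C_0 maps an edge to its endpoints' difference, ∂[p,q] = q − p. For instance
  ∂[2,4] = [4] − [2].
The 7×18 boundary matrix has rank 6 and Smith normal form diag(1,1,1,1,1,1).

The boundary map ∂_2: C_2 → C_1 maps a triangle to the signed sum of its edges. For instance
  ∂[1,5,6] = [5,6] − [1,6] + [1,5],
  ∂[2,3,5] = [3,5] − [2,5] + [2,3].
As a 18×12 matrix over Z this has rank 12, with invariant factors (1,1,1,1,1,1,1,1,1,1,1,2).

Now H_k = ker ∂_k / im ∂_{k+1}, so:

  H_0: rank C_0 − rank ∂_1 = 7 − 6 = 1, and the invariant factors of ∂_1 are all 1, so H_0 ≅ Z.
  H_1: rank ker ∂_1 − rank ∂_2 = (18 − 6) − 12 = 0, and ∂_2 has invariant factor 2 > 1, so H_1 ≅ Z/2Z.
  H_2: rank ker ∂_2 − rank ∂_3 = (12 − 12) − 0 = 0, and there is no ∂_3, so H_2 ≅ 0.

As a check, the Euler characteristic is 7 − 18 + 12 = 1, which agrees with 1 − 0 + 0 = 1.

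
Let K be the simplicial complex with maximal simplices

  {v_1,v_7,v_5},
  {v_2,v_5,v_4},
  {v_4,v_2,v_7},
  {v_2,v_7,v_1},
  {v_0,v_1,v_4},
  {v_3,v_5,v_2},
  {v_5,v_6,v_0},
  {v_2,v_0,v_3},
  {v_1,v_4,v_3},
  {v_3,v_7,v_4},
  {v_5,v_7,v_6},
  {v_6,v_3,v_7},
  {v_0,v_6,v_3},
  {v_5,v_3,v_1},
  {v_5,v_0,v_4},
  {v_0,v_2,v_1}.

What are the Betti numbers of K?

Order the vertices as v_0 < v_1 < v_2 < v_3 < v_4 < v_5 < v_6 < v_7. Listing each simplex with vertices in this order, K has dimension 2 with simplices:

  0-simplices (8): [v_0], [v_1], [v_2], [v_3], [v_4], [v_5], [v_6], [v_7]
  1-simplices (24): (24 of them)
  2-simplices (16): (16 of them)

so the chain groups are C_0 ≅ Z^8, C_1 ≅ Z^24, C_2 ≅ Z^16.

The boundary map ∂_1: C_1 → C_0 sends each edge [p,q] (with p < q) to q − p. For instance
  ∂[v_0,v_3] = [v_3] − [v_0].
The resulting 8×24 matrix has rank 7, and its Smith normal form has invariant factors (1,1,1,1,1,1,1).

Boundary ∂_2: C_2 → C_1 acts by ∂[p,q,r] = [q,r] − [p,r] + [p,q]. For instance
  ∂[v_0,v_4,v_5] = [v_4,v_5] − [v_0,v_5] + [v_0,v_4],
  ∂[v_0,v_3,v_6] = [v_3,v_6] − [v_0,v_6] + [v_0,v_3].
This gives a 24×16 integer matrix of rank 15; reducing to Smith normal form yields diagonal entries (1,1,1,1,1,1,1,1,1,1,1,1,1,1,1).

Computing H_k = (kernel of ∂_k) / (image of ∂_{k+1}):

  H_0: rank C_0 − rank ∂_1 = 8 − 7 = 1, and the invariant factors of ∂_1 are all 1, so H_0 ≅ Z.
  H_1: rank ker ∂_1 − rank ∂_2 = (24 − 7) − 15 = 2, and the invariant factors of ∂_2 are all 1, so H_1 ≅ Z^2.
  H_2: rank ker ∂_2 − rank ∂_3 = (16 − 15) − 0 = 1, and there is no ∂_3, so H_2 ≅ Z.

Hence the Betti numbers are b_0 = 1, b_1 = 2, b_2 = 1.

b_0 = 1, b_1 = 2, b_2 = 1.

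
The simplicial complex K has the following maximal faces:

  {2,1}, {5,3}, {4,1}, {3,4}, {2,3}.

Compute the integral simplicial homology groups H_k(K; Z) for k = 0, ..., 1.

Fix the vertex order 1 < 2 < 3 < 4 < 5 and write every simplex with vertices in increasing order. Then dim K = 1 and the simplices of K are:

  0-simplices (5): [1], [2], [3], [4], [5]
  1-simplices (5): [1,2], [1,4], [2,3], [3,4], [3,5]

Hence C_0 ≅ Z^5, C_1 ≅ Z^5.

Boundary ∂_1: C_1 → C_0 sends each edge [p,q] (with p < q) to q − p.
The resulting 5×5 matrix has rank 4, and its Smith normal form has invariant factors (1,1,1,1).

Computing H_k = (kernel of ∂_k) / (image of ∂_{k+1}):

  H_0: rank C_0 − rank ∂_1 = 5 − 4 = 1, and the invariant factors of ∂_1 are all 1, so H_0 = Z.
  H_1: rank ker ∂_1 − rank ∂_2 = (5 − 4) − 0 = 1, and there is no ∂_2, so H_1 = Z.

H_0 ≅ Z,  H_1 ≅ Z.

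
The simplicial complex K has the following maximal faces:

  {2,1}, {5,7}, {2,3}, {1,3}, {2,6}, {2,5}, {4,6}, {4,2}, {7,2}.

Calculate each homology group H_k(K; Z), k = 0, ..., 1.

H_0 = Z,  H_1 = Z^3.

Take the total order 1 < 2 < 3 < 4 < 5 < 6 < 7 on the vertex set. Then K (dimension 1) consists of the simplices:

  0-simplices (7): [1], [2], [3], [4], [5], [6], [7]
  1-simplices (9): [1,2], [1,3], [2,3], [2,4], [2,5], [2,6], [2,7], [4,6], [5,7]

giving chain groups C_0 ≅ Z^7, C_1 ≅ Z^9.

∂_1: C_1 → C_0 sends each edge [p,q] (with p < q) to q − p.
As a 7×9 matrix over Z this has rank 6, with invariant factors (1,1,1,1,1,1).

Reading off H_k = ker ∂_k / im ∂_{k+1}:

  H_0: rank C_0 − rank ∂_1 = 7 − 6 = 1, and the invariant factors of ∂_1 are all 1, so H_0 ≅ Z.
  H_1: rank ker ∂_1 − rank ∂_2 = (9 − 6) − 0 = 3, and there is no ∂_2, so H_1 ≅ Z^3.

As a check, the Euler characteristic is 7 − 9 = -2, which agrees with 1 − 3 = -2.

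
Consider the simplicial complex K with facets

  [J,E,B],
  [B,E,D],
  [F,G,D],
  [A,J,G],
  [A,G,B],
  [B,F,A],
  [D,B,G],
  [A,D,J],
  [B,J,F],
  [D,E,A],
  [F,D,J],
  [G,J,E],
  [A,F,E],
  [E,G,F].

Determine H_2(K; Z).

H_2 = Z.

We work with the vertex ordering A < B < D < E < F < G < J. The simplices of K, each written with vertices in increasing order, are:

  0-simplices (7): A, B, D, E, F, G, J
  1-simplices (21): AB, AD, AE, AF, AG, AJ, BD, BE, BF, BG, BJ, DE, DF, DG, DJ, EF, EG, EJ, FG, FJ, GJ
  2-simplices (14): ABF, ABG, ADE, ADJ, AEF, AGJ, BDE, BDG, BEJ, BFJ, DFG, DFJ, EFG, EGJ

Hence C_0 ≅ Z^7, C_1 ≅ Z^21, C_2 ≅ Z^14.

∂_1: C_1 → C_0 sends each edge [p,q] (with p < q) to q − p.
This gives a 7×21 integer matrix of rank 6; reducing to Smith normal form yields diagonal entries (1,1,1,1,1,1).

Boundary ∂_2: C_2 → C_1 acts by ∂[p,q,r] = [q,r] − [p,r] + [p,q]. For instance
  ∂ABF = BF − AF + AB,
  ∂ABG = BG − AG + AB.
The resulting 21×14 matrix has rank 13, and its Smith normal form has invariant factors (1,1,1,1,1,1,1,1,1,1,1,1,1).

Now H_k = ker ∂_k / im ∂_{k+1}, so:

  H_2: rank ker ∂_2 − rank ∂_3 = (14 − 13) − 0 = 1, and there is no ∂_3, so H_2 ≅ Z.

(K is a triangulation of the torus T^2.)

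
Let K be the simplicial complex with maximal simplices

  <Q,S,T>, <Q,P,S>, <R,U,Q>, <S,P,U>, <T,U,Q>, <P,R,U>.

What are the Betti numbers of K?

Fix the vertex order P < Q < R < S < T < U and write every simplex with vertices in increasing order. Then dim K = 2 and the simplices of K are:

  0-simplices (6): P, Q, R, S, T, U
  1-simplices (12): PQ, PR, PS, PU, QR, QS, QT, QU, RU, ST, SU, TU
  2-simplices (6): PQS, PRU, PSU, QRU, QST, QTU

giving chain groups C_0 ≅ Z^6, C_1 ≅ Z^12, C_2 ≅ Z^6.

∂_1: C_1 → C_0 is given by ∂[p,q] = [q] − [p]. For instance
  ∂PU = U − P.
As a 6×12 matrix over Z this has rank 5, with invariant factors (1,1,1,1,1).

∂_2: C_2 → C_1 sends each 2-simplex [p,q,r] to [q,r] − [p,r] + [p,q]. For instance
  ∂PSU = SU − PU + PS,
  ∂PRU = RU − PU + PR.
The 12×6 boundary matrix has rank 6 and Smith normal form diag(1,1,1,1,1,1).

Reading off H_k = ker ∂_k / im ∂_{k+1}:

  H_0: rank C_0 − rank ∂_1 = 6 − 5 = 1, and the invariant factors of ∂_1 are all 1, so H_0 ≅ Z.
  H_1: rank ker ∂_1 − rank ∂_2 = (12 − 5) − 6 = 1, and the invariant factors of ∂_2 are all 1, so H_1 ≅ Z.
  H_2: rank ker ∂_2 − rank ∂_3 = (6 − 6) − 0 = 0, and there is no ∂_3, so H_2 ≅ 0.

As a check, the Euler characteristic is 6 − 12 + 6 = 0, which agrees with 1 − 1 + 0 = 0.

Hence the Betti numbers are b_0 = 1, b_1 = 1, b_2 = 0.

b_0 = 1, b_1 = 1, b_2 = 0.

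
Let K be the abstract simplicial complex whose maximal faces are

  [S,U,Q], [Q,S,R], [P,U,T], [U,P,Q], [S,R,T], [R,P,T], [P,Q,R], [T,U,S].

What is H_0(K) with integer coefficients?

H_0 ≅ Z.

We work with the vertex ordering P < Q < R < S < T < U. The simplices of K, each written with vertices in increasing order, are:

  0-simplices (6): P, Q, R, S, T, U
  1-simplices (12): PQ, PR, PT, PU, QR, QS, QU, RS, RT, ST, SU, TU
  2-simplices (8): PQR, PQU, PRT, PTU, QRS, QSU, RST, STU

Hence C_0 ≅ Z^6, C_1 ≅ Z^12, C_2 ≅ Z^8.

∂_1: C_1 → C_0 maps an edge to its endpoints' difference, ∂[p,q] = q − p.
As a 6×12 matrix over Z this has rank 5, with invariant factors (1,1,1,1,1).

The boundary map ∂_2: C_2 → C_1 maps a triangle to the signed sum of its edges. For instance
  ∂QSU = SU − QU + QS,
  ∂STU = TU − SU + ST.
The resulting 12×8 matrix has rank 7, and its Smith normal form has invariant factors (1,1,1,1,1,1,1).

Reading off H_k = ker ∂_k / im ∂_{k+1}:

  H_0: rank C_0 − rank ∂_1 = 6 − 5 = 1, and the invariant factors of ∂_1 are all 1, so H_0 = Z.

(K is a triangulation of the 2-sphere S^2.)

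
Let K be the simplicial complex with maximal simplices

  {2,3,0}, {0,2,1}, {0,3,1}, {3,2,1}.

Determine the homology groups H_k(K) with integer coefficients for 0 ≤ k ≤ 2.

Fix the vertex order 0 < 1 < 2 < 3 and write every simplex with vertices in increasing order. Then dim K = 2 and the simplices of K are:

  0-simplices (4): [0], [1], [2], [3]
  1-simplices (6): [0,1], [0,2], [0,3], [1,2], [1,3], [2,3]
  2-simplices (4): [0,1,2], [0,1,3], [0,2,3], [1,2,3]

Hence C_0 ≅ Z^4, C_1 ≅ Z^6, C_2 ≅ Z^4.

∂_1: C_1 → C_0 sends each edge [p,q] (with p < q) to q − p. For instance
  ∂[2,3] = [3] − [2].
This gives a 4×6 integer matrix of rank 3; reducing to Smith normal form yields diagonal entries (1,1,1).

∂_2: C_2 → C_1 acts by ∂[p,q,r] = [q,r] − [p,r] + [p,q]. For instance
  ∂[0,1,3] = [1,3] − [0,3] + [0,1],
  ∂[1,2,3] = [2,3] − [1,3] + [1,2].
This gives a 6×4 integer matrix of rank 3; reducing to Smith normal form yields diagonal entries (1,1,1).

Computing H_k = (kernel of ∂_k) / (image of ∂_{k+1}):

  H_0: rank C_0 − rank ∂_1 = 4 − 3 = 1, and the invariant factors of ∂_1 are all 1, so H_0 = Z.
  H_1: rank ker ∂_1 − rank ∂_2 = (6 − 3) − 3 = 0, and the invariant factors of ∂_2 are all 1, so H_1 = 0.
  H_2: rank ker ∂_2 − rank ∂_3 = (4 − 3) − 0 = 1, and there is no ∂_3, so H_2 = Z.

(K is a triangulation of the 2-sphere S^2.)

H_0 ≅ Z,  H_1 = 0,  H_2 ≅ Z.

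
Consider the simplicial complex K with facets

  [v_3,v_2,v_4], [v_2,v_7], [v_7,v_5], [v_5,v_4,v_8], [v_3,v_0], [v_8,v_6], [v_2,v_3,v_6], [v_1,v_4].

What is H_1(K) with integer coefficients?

K has 9 vertices, 13 edges, 3 triangles.
rank ∂_1 = 8, rank ∂_2 = 3 ⇒ b_1 = 13 − 8 − 3 = 2; all invariant factors of ∂_2 are 1 so no torsion. So H_1 ≅ Z^2.

H_1 ≅ Z^2.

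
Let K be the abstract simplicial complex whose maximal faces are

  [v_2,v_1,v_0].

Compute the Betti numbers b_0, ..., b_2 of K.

b_0 = 1, b_1 = 0, b_2 = 0.

Order the vertices as v_0 < v_1 < v_2. Listing each simplex with vertices in this order, K has dimension 2 with simplices:

  0-simplices (3): [v_0], [v_1], [v_2]
  1-simplices (3): [v_0,v_1], [v_0,v_2], [v_1,v_2]
  2-simplices (1): [v_0,v_1,v_2]

Hence C_0 ≅ Z^3, C_1 ≅ Z^3, C_2 ≅ Z^1.

∂_1: C_1 → C_0 is given by ∂[p,q] = [q] − [p]. For instance
  ∂[v_1,v_2] = [v_2] − [v_1].
This gives a 3×3 integer matrix of rank 2; reducing to Smith normal form yields diagonal entries (1,1).

The boundary map ∂_2: C_2 → C_1 acts by ∂[p,q,r] = [q,r] − [p,r] + [p,q]. For instance
  ∂[v_0,v_1,v_2] = [v_1,v_2] − [v_0,v_2] + [v_0,v_1].
The resulting 3×1 matrix has rank 1, and its Smith normal form has invariant factors (1).

Now H_k = ker ∂_k / im ∂_{k+1}, so:

  H_0: rank C_0 − rank ∂_1 = 3 − 2 = 1, and the invariant factors of ∂_1 are all 1, so H_0 = Z.
  H_1: rank ker ∂_1 − rank ∂_2 = (3 − 2) − 1 = 0, and the invariant factors of ∂_2 are all 1, so H_1 = 0.
  H_2: rank ker ∂_2 − rank ∂_3 = (1 − 1) − 0 = 0, and there is no ∂_3, so H_2 = 0.

Hence the Betti numbers are b_0 = 1, b_1 = 0, b_2 = 0.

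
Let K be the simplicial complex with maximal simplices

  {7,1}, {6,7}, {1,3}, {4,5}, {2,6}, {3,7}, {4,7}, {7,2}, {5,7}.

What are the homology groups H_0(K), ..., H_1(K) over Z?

We work with the vertex ordering 1 < 2 < 3 < 4 < 5 < 6 < 7. The simplices of K, each written with vertices in increasing order, are:

  0-simplices (7): [1], [2], [3], [4], [5], [6], [7]
  1-simplices (9): [1,3], [1,7], [2,6], [2,7], [3,7], [4,5], [4,7], [5,7], [6,7]

giving chain groups C_0 ≅ Z^7, C_1 ≅ Z^9.

Boundary ∂_1: C_1 → C_0 is given by ∂[p,q] = [q] − [p]. For instance
  ∂[6,7] = [7] − [6].
As a 7×9 matrix over Z this has rank 6, with invariant factors (1,1,1,1,1,1).

Reading off H_k = ker ∂_k / im ∂_{k+1}:

  H_0: rank C_0 − rank ∂_1 = 7 − 6 = 1, and the invariant factors of ∂_1 are all 1, so H_0 ≅ Z.
  H_1: rank ker ∂_1 − rank ∂_2 = (9 − 6) − 0 = 3, and there is no ∂_2, so H_1 ≅ Z^3.

As a check, the Euler characteristic is 7 − 9 = -2, which agrees with 1 − 3 = -2.
(K is a triangulation of a wedge of 3 circles.)

H_0 ≅ Z,  H_1 ≅ Z^3.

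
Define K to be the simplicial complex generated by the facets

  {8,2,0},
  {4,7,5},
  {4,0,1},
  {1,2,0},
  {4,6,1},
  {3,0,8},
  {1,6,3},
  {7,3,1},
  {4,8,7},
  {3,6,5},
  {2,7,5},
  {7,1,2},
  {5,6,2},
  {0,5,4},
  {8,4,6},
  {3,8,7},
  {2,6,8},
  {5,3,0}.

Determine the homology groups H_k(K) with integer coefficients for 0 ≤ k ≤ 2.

Fix the vertex order 0 < 1 < 2 < 3 < 4 < 5 < 6 < 7 < 8 and write every simplex with vertices in increasing order. Then dim K = 2 and the simplices of K are:

  0-simplices (9): [0], [1], [2], [3], [4], [5], [6], [7], [8]
  1-simplices (27): (27 of them)
  2-simplices (18): [0,1,2], [0,1,4], [0,2,8], [0,3,5], [0,3,8], [0,4,5], [1,2,7], [1,3,6], [1,3,7], [1,4,6], [2,5,6], [2,5,7], [2,6,8], [3,5,6], [3,7,8], [4,5,7], [4,6,8], [4,7,8]

giving chain groups C_0 ≅ Z^9, C_1 ≅ Z^27, C_2 ≅ Z^18.

Boundary ∂_1: C_1 → C_0 is given by ∂[p,q] = [q] − [p].
The 9×27 boundary matrix has rank 8 and Smith normal form diag(1,1,1,1,1,1,1,1).

∂_2: C_2 → C_1 sends each 2-simplex [p,q,r] to [q,r] − [p,r] + [p,q]. For instance
  ∂[3,5,6] = [5,6] − [3,6] + [3,5],
  ∂[0,2,8] = [2,8] − [0,8] + [0,2].
The 27×18 boundary matrix has rank 17 and Smith normal form diag(1,1,1,1,1,1,1,1,1,1,1,1,1,1,1,1,1).

Now H_k = ker ∂_k / im ∂_{k+1}, so:

  H_0: rank C_0 − rank ∂_1 = 9 − 8 = 1, and the invariant factors of ∂_1 are all 1, so H_0 = Z.
  H_1: rank ker ∂_1 − rank ∂_2 = (27 − 8) − 17 = 2, and the invariant factors of ∂_2 are all 1, so H_1 = Z^2.
  H_2: rank ker ∂_2 − rank ∂_3 = (18 − 17) − 0 = 1, and there is no ∂_3, so H_2 = Z.

As a check, the Euler characteristic is 9 − 27 + 18 = 0, which agrees with 1 − 2 + 1 = 0.
(K is a triangulation of the torus T^2.)

H_0 ≅ Z,  H_1 ≅ Z^2,  H_2 ≅ Z.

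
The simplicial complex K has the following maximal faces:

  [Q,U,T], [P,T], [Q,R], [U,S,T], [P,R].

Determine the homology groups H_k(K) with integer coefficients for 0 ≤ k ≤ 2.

Fix the vertex order P < Q < R < S < T < U and write every simplex with vertices in increasing order. Then dim K = 2 and the simplices of K are:

  0-simplices (6): P, Q, R, S, T, U
  1-simplices (8): PR, PT, QR, QT, QU, ST, SU, TU
  2-simplices (2): QTU, STU

Hence C_0 ≅ Z^6, C_1 ≅ Z^8, C_2 ≅ Z^2.

∂_1: C_1 → C_0 sends each edge [p,q] (with p < q) to q − p. For instance
  ∂QR = R − Q.
As a 6×8 matrix over Z this has rank 5, with invariant factors (1,1,1,1,1).

The boundary map ∂_2: C_2 → C_1 acts by ∂[p,q,r] = [q,r] − [p,r] + [p,q]. For instance
  ∂STU = TU − SU + ST,
  ∂QTU = TU − QU + QT.
As a 8×2 matrix over Z this has rank 2, with invariant factors (1,1).

From H_k ≅ ker(∂_k) / im(∂_{k+1}) we obtain:

  H_0: rank C_0 − rank ∂_1 = 6 − 5 = 1, and the invariant factors of ∂_1 are all 1, so H_0 ≅ Z.
  H_1: rank ker ∂_1 − rank ∂_2 = (8 − 5) − 2 = 1, and the invariant factors of ∂_2 are all 1, so H_1 ≅ Z.
  H_2: rank ker ∂_2 − rank ∂_3 = (2 − 2) − 0 = 0, and there is no ∂_3, so H_2 ≅ 0.

As a check, the Euler characteristic is 6 − 8 + 2 = 0, which agrees with 1 − 1 + 0 = 0.

H_0 = Z,  H_1 = Z,  H_2 = 0.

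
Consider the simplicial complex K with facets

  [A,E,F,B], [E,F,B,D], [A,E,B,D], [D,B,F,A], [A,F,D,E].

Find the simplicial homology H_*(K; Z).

H_0 = Z,  H_1 = 0,  H_2 = 0,  H_3 = Z.

K has 5 vertices, 10 edges, 10 triangles, 5 3-simplices.
rank ∂_0 = 0, rank ∂_1 = 4 ⇒ b_0 = 5 − 0 − 4 = 1; all invariant factors of ∂_1 are 1 so no torsion. So H_0 = Z.
rank ∂_1 = 4, rank ∂_2 = 6 ⇒ b_1 = 10 − 4 − 6 = 0; all invariant factors of ∂_2 are 1 so no torsion. So H_1 = 0.
rank ∂_2 = 6, rank ∂_3 = 4 ⇒ b_2 = 10 − 6 − 4 = 0; all invariant factors of ∂_3 are 1 so no torsion. So H_2 = 0.
rank ∂_3 = 4, rank ∂_4 = 0 ⇒ b_3 = 5 − 4 − 0 = 1. So H_3 = Z.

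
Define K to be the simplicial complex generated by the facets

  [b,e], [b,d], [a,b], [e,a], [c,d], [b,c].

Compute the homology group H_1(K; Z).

H_1 ≅ Z^2.

We work with the vertex ordering a < b < c < d < e. The simplices of K, each written with vertices in increasing order, are:

  0-simplices (5): a, b, c, d, e
  1-simplices (6): ab, ae, bc, bd, be, cd

so the chain groups are C_0 ≅ Z^5, C_1 ≅ Z^6.

∂_1: C_1 → C_0 maps an edge to its endpoints' difference, ∂[p,q] = q − p. For instance
  ∂bc = c − b.
This gives a 5×6 integer matrix of rank 4; reducing to Smith normal form yields diagonal entries (1,1,1,1).

Now H_k = ker ∂_k / im ∂_{k+1}, so:

  H_1: rank ker ∂_1 − rank ∂_2 = (6 − 4) − 0 = 2, and there is no ∂_2, so H_1 ≅ Z^2.

(K is a triangulation of a wedge of 2 circles.)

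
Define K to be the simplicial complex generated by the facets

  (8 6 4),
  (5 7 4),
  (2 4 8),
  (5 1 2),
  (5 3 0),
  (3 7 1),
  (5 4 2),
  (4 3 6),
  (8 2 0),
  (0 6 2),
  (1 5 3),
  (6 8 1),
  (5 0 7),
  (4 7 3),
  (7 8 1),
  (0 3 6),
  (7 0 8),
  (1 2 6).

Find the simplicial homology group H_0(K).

H_0 ≅ Z.

Take the total order 0 < 1 < 2 < 3 < 4 < 5 < 6 < 7 < 8 on the vertex set. Then K (dimension 2) consists of the simplices:

  0-simplices (9): [0], [1], [2], [3], [4], [5], [6], [7], [8]
  1-simplices (27): (27 of them)
  2-simplices (18): [0,2,6], [0,2,8], [0,3,5], [0,3,6], [0,5,7], [0,7,8], [1,2,5], [1,2,6], [1,3,5], [1,3,7], [1,6,8], [1,7,8], [2,4,5], [2,4,8], [3,4,6], [3,4,7], [4,5,7], [4,6,8]

Hence C_0 ≅ Z^9, C_1 ≅ Z^27, C_2 ≅ Z^18.

∂_1: C_1 → C_0 sends each edge [p,q] (with p < q) to q − p. For instance
  ∂[2,4] = [4] − [2].
As a 9×27 matrix over Z this has rank 8, with invariant factors (1,1,1,1,1,1,1,1).

Boundary ∂_2: C_2 → C_1 sends each 2-simplex [p,q,r] to [q,r] − [p,r] + [p,q]. For instance
  ∂[0,2,8] = [2,8] − [0,8] + [0,2],
  ∂[0,3,6] = [3,6] − [0,6] + [0,3].
This gives a 27×18 integer matrix of rank 18; reducing to Smith normal form yields diagonal entries (1,1,1,1,1,1,1,1,1,1,1,1,1,1,1,1,1,2).

From H_k ≅ ker(∂_k) / im(∂_{k+1}) we obtain:

  H_0: rank C_0 − rank ∂_1 = 9 − 8 = 1, and the invariant factors of ∂_1 are all 1, so H_0 ≅ Z.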